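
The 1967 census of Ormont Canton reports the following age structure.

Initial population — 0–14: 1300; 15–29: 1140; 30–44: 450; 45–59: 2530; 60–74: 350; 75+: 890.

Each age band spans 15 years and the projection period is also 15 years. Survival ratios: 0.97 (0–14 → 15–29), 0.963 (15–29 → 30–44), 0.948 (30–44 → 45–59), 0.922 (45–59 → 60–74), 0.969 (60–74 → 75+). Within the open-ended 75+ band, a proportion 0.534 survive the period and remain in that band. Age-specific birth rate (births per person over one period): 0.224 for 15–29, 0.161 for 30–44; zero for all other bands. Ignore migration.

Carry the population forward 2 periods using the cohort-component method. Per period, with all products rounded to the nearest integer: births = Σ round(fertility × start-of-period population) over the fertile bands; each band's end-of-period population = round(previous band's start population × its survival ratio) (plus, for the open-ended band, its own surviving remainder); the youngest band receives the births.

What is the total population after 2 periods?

6121

Period 1.
Births: 1140 × 0.224 = 255  |  450 × 0.161 = 72 — total 327
15–29: 1300 × 0.97 = 1261
30–44: 1140 × 0.963 = 1098
45–59: 450 × 0.948 = 427
60–74: 2530 × 0.922 = 2333
75+: 350 × 0.969 + 890 × 0.534 = 339 + 475 = 814
Population now: 0–14=327, 15–29=1261, 30–44=1098, 45–59=427, 60–74=2333, 75+=814
Period 2.
Births: 1261 × 0.224 = 282  |  1098 × 0.161 = 177 — total 459
15–29: 327 × 0.97 = 317
30–44: 1261 × 0.963 = 1214
45–59: 1098 × 0.948 = 1041
60–74: 427 × 0.922 = 394
75+: 2333 × 0.969 + 814 × 0.534 = 2261 + 435 = 2696
Population now: 0–14=459, 15–29=317, 30–44=1214, 45–59=1041, 60–74=394, 75+=2696
Total after period 2: 459 + 317 + 1214 + 1041 + 394 + 2696 = 6121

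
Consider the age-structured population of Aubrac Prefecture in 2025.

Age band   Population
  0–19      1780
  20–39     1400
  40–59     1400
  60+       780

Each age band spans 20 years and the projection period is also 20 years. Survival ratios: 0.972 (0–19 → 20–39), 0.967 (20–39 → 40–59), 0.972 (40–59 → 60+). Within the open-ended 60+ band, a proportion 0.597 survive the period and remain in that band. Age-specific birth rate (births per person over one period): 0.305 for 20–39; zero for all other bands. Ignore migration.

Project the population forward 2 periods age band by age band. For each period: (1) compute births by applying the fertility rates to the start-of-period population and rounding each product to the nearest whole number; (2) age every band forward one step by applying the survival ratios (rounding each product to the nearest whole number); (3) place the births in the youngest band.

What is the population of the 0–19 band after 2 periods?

528

Numbering the groups 1..4 from youngest to oldest:
Period 1.
Births: 1400 × 0.305 = 427
Group 2: 1780 × 0.972 = 1730
Group 3: 1400 × 0.967 = 1354
Group 4: 1400 × 0.972 + 780 × 0.597 = 1361 + 466 = 1827
→ [427, 1730, 1354, 1827]
Period 2.
Births: 1730 × 0.305 = 528
Group 2: 427 × 0.972 = 415
Group 3: 1730 × 0.967 = 1673
Group 4: 1354 × 0.972 + 1827 × 0.597 = 1316 + 1091 = 2407
→ [528, 415, 1673, 2407]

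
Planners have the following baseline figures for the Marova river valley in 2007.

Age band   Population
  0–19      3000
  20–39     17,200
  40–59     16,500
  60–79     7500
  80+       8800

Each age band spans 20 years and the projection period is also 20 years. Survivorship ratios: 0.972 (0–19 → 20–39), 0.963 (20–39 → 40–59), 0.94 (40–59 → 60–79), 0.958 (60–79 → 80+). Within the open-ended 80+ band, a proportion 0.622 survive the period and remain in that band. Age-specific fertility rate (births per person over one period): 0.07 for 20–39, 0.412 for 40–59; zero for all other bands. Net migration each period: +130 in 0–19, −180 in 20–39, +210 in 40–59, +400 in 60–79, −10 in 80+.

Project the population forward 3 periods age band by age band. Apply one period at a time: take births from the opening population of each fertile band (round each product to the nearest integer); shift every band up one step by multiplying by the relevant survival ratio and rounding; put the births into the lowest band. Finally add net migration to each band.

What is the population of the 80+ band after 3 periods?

Call the bands 1 to 5, youngest first.
After projecting period 1:
Births: 17200 × 0.07 = 1204 ; 16500 × 0.412 = 6798 ⇒ total 8002
Band 2: 3000 × 0.972 = 2916
Band 3: 17200 × 0.963 = 16564
Band 4: 16500 × 0.94 = 15510
Band 5: 7500 × 0.958 + 8800 × 0.622 = 7185 + 5474 = 12659
Net migration: Band 1 + 130 → 8132; Band 2 − 180 → 2736; Band 3 + 210 → 16774; Band 4 + 400 → 15910; Band 5 − 10 → 12649
Population now: 0–19=8132, 20–39=2736, 40–59=16774, 60–79=15910, 80+=12649
After projecting period 2:
Births: 2736 × 0.07 = 192 ; 16774 × 0.412 = 6911 ⇒ total 7103
Band 2: 8132 × 0.972 = 7904
Band 3: 2736 × 0.963 = 2635
Band 4: 16774 × 0.94 = 15768
Band 5: 15910 × 0.958 + 12649 × 0.622 = 15242 + 7868 = 23110
Net migration: Band 1 + 130 → 7233; Band 2 − 180 → 7724; Band 3 + 210 → 2845; Band 4 + 400 → 16168; Band 5 − 10 → 23100
Population now: 0–19=7233, 20–39=7724, 40–59=2845, 60–79=16168, 80+=23100
After projecting period 3:
Births: 7724 × 0.07 = 541 ; 2845 × 0.412 = 1172 ⇒ total 1713
Band 2: 7233 × 0.972 = 7030
Band 3: 7724 × 0.963 = 7438
Band 4: 2845 × 0.94 = 2674
Band 5: 16168 × 0.958 + 23100 × 0.622 = 15489 + 14368 = 29857
Net migration: Band 1 + 130 → 1843; Band 2 − 180 → 6850; Band 3 + 210 → 7648; Band 4 + 400 → 3074; Band 5 − 10 → 29847
Population now: 0–19=1843, 20–39=6850, 40–59=7648, 60–79=3074, 80+=29847

29847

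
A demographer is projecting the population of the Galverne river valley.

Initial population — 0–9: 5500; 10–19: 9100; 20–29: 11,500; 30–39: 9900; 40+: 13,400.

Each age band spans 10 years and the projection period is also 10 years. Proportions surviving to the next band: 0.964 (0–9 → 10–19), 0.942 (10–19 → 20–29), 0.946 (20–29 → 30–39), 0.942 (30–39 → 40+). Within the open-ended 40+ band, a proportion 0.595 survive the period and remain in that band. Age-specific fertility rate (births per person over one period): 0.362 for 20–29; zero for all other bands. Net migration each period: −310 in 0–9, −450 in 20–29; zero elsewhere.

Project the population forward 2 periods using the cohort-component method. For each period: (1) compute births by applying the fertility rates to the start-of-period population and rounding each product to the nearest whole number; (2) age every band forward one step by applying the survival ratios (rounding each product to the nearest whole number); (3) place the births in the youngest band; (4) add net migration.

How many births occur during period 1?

4163

Period 1:
Births: 11500 * 0.362 = 4163
10–19: 5500 * 0.964 = 5302
20–29: 9100 * 0.942 = 8572
30–39: 11500 * 0.946 = 10879
40+: 9900 * 0.942 + 13400 * 0.595 = 9326 + 7973 = 17299
Net migration: 0–9 − 310 → 3853; 20–29 − 450 → 8122
→ [3853, 5302, 8122, 10879, 17299]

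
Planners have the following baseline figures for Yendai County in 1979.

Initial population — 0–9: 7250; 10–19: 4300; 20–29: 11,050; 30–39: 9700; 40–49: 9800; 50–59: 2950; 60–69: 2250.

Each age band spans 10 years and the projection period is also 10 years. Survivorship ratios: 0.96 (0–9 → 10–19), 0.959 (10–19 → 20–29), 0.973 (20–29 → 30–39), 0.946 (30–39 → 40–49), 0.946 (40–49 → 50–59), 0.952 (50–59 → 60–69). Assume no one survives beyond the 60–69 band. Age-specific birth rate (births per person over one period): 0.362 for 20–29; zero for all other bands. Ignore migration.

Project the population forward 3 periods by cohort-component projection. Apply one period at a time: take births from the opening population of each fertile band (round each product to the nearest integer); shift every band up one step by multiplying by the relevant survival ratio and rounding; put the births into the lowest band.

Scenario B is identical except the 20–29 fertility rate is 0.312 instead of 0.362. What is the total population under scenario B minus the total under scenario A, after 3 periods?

— Period 1 —
Births: 11050 × 0.362 = 4000
10–19: 7250 × 0.96 = 6960
20–29: 4300 × 0.959 = 4124
30–39: 11050 × 0.973 = 10752
40–49: 9700 × 0.946 = 9176
50–59: 9800 × 0.946 = 9271
60–69: 2950 × 0.952 = 2808
→ [4000, 6960, 4124, 10752, 9176, 9271, 2808]
— Period 2 —
Births: 4124 × 0.362 = 1493
10–19: 4000 × 0.96 = 3840
20–29: 6960 × 0.959 = 6675
30–39: 4124 × 0.973 = 4013
40–49: 10752 × 0.946 = 10171
50–59: 9176 × 0.946 = 8680
60–69: 9271 × 0.952 = 8826
→ [1493, 3840, 6675, 4013, 10171, 8680, 8826]
— Period 3 —
Births: 6675 × 0.362 = 2416
10–19: 1493 × 0.96 = 1433
20–29: 3840 × 0.959 = 3683
30–39: 6675 × 0.973 = 6495
40–49: 4013 × 0.946 = 3796
50–59: 10171 × 0.946 = 9622
60–69: 8680 × 0.952 = 8263
→ [2416, 1433, 3683, 6495, 3796, 9622, 8263]
Scenario A total after 3 periods: 35708
Scenario B projection —
— Period 1 —
Births: 11050 × 0.312 = 3448
10–19: 7250 × 0.96 = 6960
20–29: 4300 × 0.959 = 4124
30–39: 11050 × 0.973 = 10752
40–49: 9700 × 0.946 = 9176
50–59: 9800 × 0.946 = 9271
60–69: 2950 × 0.952 = 2808
→ [3448, 6960, 4124, 10752, 9176, 9271, 2808]
— Period 2 —
Births: 4124 × 0.312 = 1287
10–19: 3448 × 0.96 = 3310
20–29: 6960 × 0.959 = 6675
30–39: 4124 × 0.973 = 4013
40–49: 10752 × 0.946 = 10171
50–59: 9176 × 0.946 = 8680
60–69: 9271 × 0.952 = 8826
→ [1287, 3310, 6675, 4013, 10171, 8680, 8826]
— Period 3 —
Births: 6675 × 0.312 = 2083
10–19: 1287 × 0.96 = 1236
20–29: 3310 × 0.959 = 3174
30–39: 6675 × 0.973 = 6495
40–49: 4013 × 0.946 = 3796
50–59: 10171 × 0.946 = 9622
60–69: 8680 × 0.952 = 8263
→ [2083, 1236, 3174, 6495, 3796, 9622, 8263]
Scenario B total after 3 periods: 34669
Difference B − A = 34669 − 35708 = -1039

-1039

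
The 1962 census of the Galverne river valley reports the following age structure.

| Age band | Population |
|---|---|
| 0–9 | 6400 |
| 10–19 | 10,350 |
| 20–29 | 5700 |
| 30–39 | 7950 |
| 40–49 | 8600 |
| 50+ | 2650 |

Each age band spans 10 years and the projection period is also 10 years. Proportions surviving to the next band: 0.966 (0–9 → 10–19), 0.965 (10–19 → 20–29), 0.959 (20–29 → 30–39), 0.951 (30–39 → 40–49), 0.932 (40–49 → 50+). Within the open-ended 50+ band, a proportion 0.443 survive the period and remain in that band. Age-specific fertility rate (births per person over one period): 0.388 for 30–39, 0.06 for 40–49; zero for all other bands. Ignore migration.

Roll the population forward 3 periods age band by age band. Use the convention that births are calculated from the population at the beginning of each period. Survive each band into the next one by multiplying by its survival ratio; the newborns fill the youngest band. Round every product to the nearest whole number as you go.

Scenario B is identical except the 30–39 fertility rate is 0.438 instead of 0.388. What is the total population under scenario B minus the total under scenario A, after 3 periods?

Period 1.
Births: 7950 × 0.388 = 3085, 8600 × 0.06 = 516 → total 3601
10–19: 6400 × 0.966 = 6182
20–29: 10350 × 0.965 = 9988
30–39: 5700 × 0.959 = 5466
40–49: 7950 × 0.951 = 7560
50+: 8600 × 0.932 + 2650 × 0.443 = 8015 + 1174 = 9189
→ [3601, 6182, 9988, 5466, 7560, 9189]
Period 2.
Births: 5466 × 0.388 = 2121, 7560 × 0.06 = 454 → total 2575
10–19: 3601 × 0.966 = 3479
20–29: 6182 × 0.965 = 5966
30–39: 9988 × 0.959 = 9578
40–49: 5466 × 0.951 = 5198
50+: 7560 × 0.932 + 9189 × 0.443 = 7046 + 4071 = 11117
→ [2575, 3479, 5966, 9578, 5198, 11117]
Period 3.
Births: 9578 × 0.388 = 3716, 5198 × 0.06 = 312 → total 4028
10–19: 2575 × 0.966 = 2487
20–29: 3479 × 0.965 = 3357
30–39: 5966 × 0.959 = 5721
40–49: 9578 × 0.951 = 9109
50+: 5198 × 0.932 + 11117 × 0.443 = 4845 + 4925 = 9770
→ [4028, 2487, 3357, 5721, 9109, 9770]
Scenario A total after 3 periods: 34472
Scenario B projection —
Period 1.
Births: 7950 × 0.438 = 3482, 8600 × 0.06 = 516 → total 3998
10–19: 6400 × 0.966 = 6182
20–29: 10350 × 0.965 = 9988
30–39: 5700 × 0.959 = 5466
40–49: 7950 × 0.951 = 7560
50+: 8600 × 0.932 + 2650 × 0.443 = 8015 + 1174 = 9189
→ [3998, 6182, 9988, 5466, 7560, 9189]
Period 2.
Births: 5466 × 0.438 = 2394, 7560 × 0.06 = 454 → total 2848
10–19: 3998 × 0.966 = 3862
20–29: 6182 × 0.965 = 5966
30–39: 9988 × 0.959 = 9578
40–49: 5466 × 0.951 = 5198
50+: 7560 × 0.932 + 9189 × 0.443 = 7046 + 4071 = 11117
→ [2848, 3862, 5966, 9578, 5198, 11117]
Period 3.
Births: 9578 × 0.438 = 4195, 5198 × 0.06 = 312 → total 4507
10–19: 2848 × 0.966 = 2751
20–29: 3862 × 0.965 = 3727
30–39: 5966 × 0.959 = 5721
40–49: 9578 × 0.951 = 9109
50+: 5198 × 0.932 + 11117 × 0.443 = 4845 + 4925 = 9770
→ [4507, 2751, 3727, 5721, 9109, 9770]
Scenario B total after 3 periods: 35585
Difference B − A = 35585 − 34472 = 1113

1113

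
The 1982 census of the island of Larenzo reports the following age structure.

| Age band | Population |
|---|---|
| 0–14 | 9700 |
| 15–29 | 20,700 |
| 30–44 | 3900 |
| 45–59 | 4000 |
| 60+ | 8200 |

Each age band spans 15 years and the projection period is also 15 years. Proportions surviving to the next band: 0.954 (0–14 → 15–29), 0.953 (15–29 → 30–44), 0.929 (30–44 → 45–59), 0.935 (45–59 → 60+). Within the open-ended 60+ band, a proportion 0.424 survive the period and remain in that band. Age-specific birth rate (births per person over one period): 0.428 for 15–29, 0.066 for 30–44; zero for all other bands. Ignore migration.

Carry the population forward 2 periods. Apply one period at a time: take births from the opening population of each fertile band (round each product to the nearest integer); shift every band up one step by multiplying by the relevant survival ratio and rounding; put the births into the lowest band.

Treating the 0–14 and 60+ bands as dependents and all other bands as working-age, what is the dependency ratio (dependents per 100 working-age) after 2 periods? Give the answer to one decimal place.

32.7

Call the groups 1 to 5, youngest first.
After projecting period 1:
Births: 20700 × 0.428 = 8860 ; 3900 × 0.066 = 257 — total 9117
Group 2: 9700 × 0.954 = 9254
Group 3: 20700 × 0.953 = 19727
Group 4: 3900 × 0.929 = 3623
Group 5: 4000 × 0.935 + 8200 × 0.424 = 3740 + 3477 = 7217
→ [9117, 9254, 19727, 3623, 7217]
After projecting period 2:
Births: 9254 × 0.428 = 3961 ; 19727 × 0.066 = 1302 — total 5263
Group 2: 9117 × 0.954 = 8698
Group 3: 9254 × 0.953 = 8819
Group 4: 19727 × 0.929 = 18326
Group 5: 3623 × 0.935 + 7217 × 0.424 = 3388 + 3060 = 6448
→ [5263, 8698, 8819, 18326, 6448]
Dependents (band 0–14 + band 60+) = 5263 + 6448 = 11711; working-age = 35843; ratio = 11711/35843 × 100 = 32.7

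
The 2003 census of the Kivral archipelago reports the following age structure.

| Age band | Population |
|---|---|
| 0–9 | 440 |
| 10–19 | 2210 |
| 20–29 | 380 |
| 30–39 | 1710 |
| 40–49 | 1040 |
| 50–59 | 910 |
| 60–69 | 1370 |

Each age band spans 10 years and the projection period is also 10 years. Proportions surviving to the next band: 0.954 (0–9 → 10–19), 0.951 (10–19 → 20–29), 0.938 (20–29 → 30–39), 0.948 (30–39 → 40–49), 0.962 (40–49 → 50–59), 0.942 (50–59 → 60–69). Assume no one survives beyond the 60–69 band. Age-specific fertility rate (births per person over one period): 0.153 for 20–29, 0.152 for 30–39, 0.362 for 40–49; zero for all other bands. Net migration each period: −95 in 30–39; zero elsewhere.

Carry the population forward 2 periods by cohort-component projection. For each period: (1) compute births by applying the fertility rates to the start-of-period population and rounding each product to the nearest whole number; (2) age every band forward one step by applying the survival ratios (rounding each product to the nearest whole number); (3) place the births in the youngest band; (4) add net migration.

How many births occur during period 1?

694

(Groups numbered youngest = 1 to oldest = 7.)
After projecting period 1:
Births: 380 × 0.153 = 58  |  1710 × 0.152 = 260  |  1040 × 0.362 = 376 ⇒ total 694
Group 2: 440 × 0.954 = 420
Group 3: 2210 × 0.951 = 2102
Group 4: 380 × 0.938 = 356
Group 5: 1710 × 0.948 = 1621
Group 6: 1040 × 0.962 = 1000
Group 7: 910 × 0.942 = 857
Net migration: Group 4 − 95 → 261
Giving 694 / 420 / 2102 / 261 / 1621 / 1000 / 857.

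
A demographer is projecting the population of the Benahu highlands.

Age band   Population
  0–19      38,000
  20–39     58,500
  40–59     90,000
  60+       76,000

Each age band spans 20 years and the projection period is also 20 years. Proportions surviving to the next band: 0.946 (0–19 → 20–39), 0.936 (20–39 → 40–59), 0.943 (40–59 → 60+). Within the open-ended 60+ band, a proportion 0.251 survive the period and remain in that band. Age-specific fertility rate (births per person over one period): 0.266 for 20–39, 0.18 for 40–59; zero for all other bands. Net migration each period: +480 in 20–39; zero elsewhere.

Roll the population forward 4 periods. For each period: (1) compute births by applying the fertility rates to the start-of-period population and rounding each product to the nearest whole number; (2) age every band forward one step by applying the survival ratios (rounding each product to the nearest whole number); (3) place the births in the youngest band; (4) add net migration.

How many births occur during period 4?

10189

After projecting period 1:
Births: 58500 × 0.266 = 15561  |  90000 × 0.18 = 16200 → total 31761
20–39: 38000 × 0.946 = 35948
40–59: 58500 × 0.936 = 54756
60+: 90000 × 0.943 + 76000 × 0.251 = 84870 + 19076 = 103946
Net migration: 20–39 + 480 → 36428
→ [31761, 36428, 54756, 103946]
After projecting period 2:
Births: 36428 × 0.266 = 9690  |  54756 × 0.18 = 9856 → total 19546
20–39: 31761 × 0.946 = 30046
40–59: 36428 × 0.936 = 34097
60+: 54756 × 0.943 + 103946 × 0.251 = 51635 + 26090 = 77725
Net migration: 20–39 + 480 → 30526
→ [19546, 30526, 34097, 77725]
After projecting period 3:
Births: 30526 × 0.266 = 8120  |  34097 × 0.18 = 6137 → total 14257
20–39: 19546 × 0.946 = 18491
40–59: 30526 × 0.936 = 28572
60+: 34097 × 0.943 + 77725 × 0.251 = 32153 + 19509 = 51662
Net migration: 20–39 + 480 → 18971
→ [14257, 18971, 28572, 51662]
After projecting period 4:
Births: 18971 × 0.266 = 5046  |  28572 × 0.18 = 5143 → total 10189
20–39: 14257 × 0.946 = 13487
40–59: 18971 × 0.936 = 17757
60+: 28572 × 0.943 + 51662 × 0.251 = 26943 + 12967 = 39910
Net migration: 20–39 + 480 → 13967
→ [10189, 13967, 17757, 39910]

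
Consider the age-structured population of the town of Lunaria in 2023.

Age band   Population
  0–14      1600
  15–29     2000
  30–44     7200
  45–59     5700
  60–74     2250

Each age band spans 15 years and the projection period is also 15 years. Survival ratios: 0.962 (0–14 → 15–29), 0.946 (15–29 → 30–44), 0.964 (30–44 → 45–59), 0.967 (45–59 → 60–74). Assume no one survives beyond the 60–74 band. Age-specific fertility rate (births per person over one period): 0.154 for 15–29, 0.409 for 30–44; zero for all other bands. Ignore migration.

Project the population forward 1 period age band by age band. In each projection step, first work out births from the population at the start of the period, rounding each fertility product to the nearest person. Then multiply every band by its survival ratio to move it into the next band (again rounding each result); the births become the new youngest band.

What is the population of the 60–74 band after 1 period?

5512

— Period 1 —
Births: 2000 × 0.154 = 308 ; 7200 × 0.409 = 2945 — total 3253
15–29: 1600 × 0.962 = 1539
30–44: 2000 × 0.946 = 1892
45–59: 7200 × 0.964 = 6941
60–74: 5700 × 0.967 = 5512
Giving 3253 / 1539 / 1892 / 6941 / 5512.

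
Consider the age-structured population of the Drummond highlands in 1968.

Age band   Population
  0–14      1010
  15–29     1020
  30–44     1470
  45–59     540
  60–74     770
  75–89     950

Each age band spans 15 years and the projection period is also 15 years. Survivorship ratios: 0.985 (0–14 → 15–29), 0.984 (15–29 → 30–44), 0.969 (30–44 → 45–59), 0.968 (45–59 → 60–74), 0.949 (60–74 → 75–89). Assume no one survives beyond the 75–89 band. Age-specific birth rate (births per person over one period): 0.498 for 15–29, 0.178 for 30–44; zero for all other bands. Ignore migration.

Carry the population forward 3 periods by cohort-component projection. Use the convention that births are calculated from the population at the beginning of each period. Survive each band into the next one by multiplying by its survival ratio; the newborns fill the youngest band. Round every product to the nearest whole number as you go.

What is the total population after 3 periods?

5161

Call the groups 1 to 6, youngest first.
After projecting period 1:
Births: 1020 × 0.498 = 508 ; 1470 × 0.178 = 262 → total 770
Group 2: 1010 × 0.985 = 995
Group 3: 1020 × 0.984 = 1004
Group 4: 1470 × 0.969 = 1424
Group 5: 540 × 0.968 = 523
Group 6: 770 × 0.949 = 731
Giving 770 / 995 / 1004 / 1424 / 523 / 731.
After projecting period 2:
Births: 995 × 0.498 = 496 ; 1004 × 0.178 = 179 → total 675
Group 2: 770 × 0.985 = 758
Group 3: 995 × 0.984 = 979
Group 4: 1004 × 0.969 = 973
Group 5: 1424 × 0.968 = 1378
Group 6: 523 × 0.949 = 496
Giving 675 / 758 / 979 / 973 / 1378 / 496.
After projecting period 3:
Births: 758 × 0.498 = 377 ; 979 × 0.178 = 174 → total 551
Group 2: 675 × 0.985 = 665
Group 3: 758 × 0.984 = 746
Group 4: 979 × 0.969 = 949
Group 5: 973 × 0.968 = 942
Group 6: 1378 × 0.949 = 1308
Giving 551 / 665 / 746 / 949 / 942 / 1308.
Total after period 3: 551 + 665 + 746 + 949 + 942 + 1308 = 5161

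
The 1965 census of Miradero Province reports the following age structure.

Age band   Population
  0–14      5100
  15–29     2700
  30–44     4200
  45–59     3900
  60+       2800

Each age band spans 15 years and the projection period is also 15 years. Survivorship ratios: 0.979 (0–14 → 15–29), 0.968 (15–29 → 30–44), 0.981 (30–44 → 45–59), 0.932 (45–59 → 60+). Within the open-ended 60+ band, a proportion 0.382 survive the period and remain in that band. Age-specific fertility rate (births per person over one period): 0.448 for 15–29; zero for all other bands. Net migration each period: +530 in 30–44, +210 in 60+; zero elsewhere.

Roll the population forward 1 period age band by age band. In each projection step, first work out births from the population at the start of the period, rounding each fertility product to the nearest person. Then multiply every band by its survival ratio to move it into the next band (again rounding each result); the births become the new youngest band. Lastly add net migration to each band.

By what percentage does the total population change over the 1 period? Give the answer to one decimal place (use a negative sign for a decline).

Let group 1 be 0–14 through group 5 = 60+.
Period 1.
Births: 2700 × 0.448 = 1210
Group 2: 5100 × 0.979 = 4993
Group 3: 2700 × 0.968 = 2614
Group 4: 4200 × 0.981 = 4120
Group 5: 3900 × 0.932 + 2800 × 0.382 = 3635 + 1070 = 4705
Net migration: Group 3 + 530 → 3144; Group 5 + 210 → 4915
→ [1210, 4993, 3144, 4120, 4915]
Total: 18700 → 18382; change = -318; percentage change = -1.7%

-1.7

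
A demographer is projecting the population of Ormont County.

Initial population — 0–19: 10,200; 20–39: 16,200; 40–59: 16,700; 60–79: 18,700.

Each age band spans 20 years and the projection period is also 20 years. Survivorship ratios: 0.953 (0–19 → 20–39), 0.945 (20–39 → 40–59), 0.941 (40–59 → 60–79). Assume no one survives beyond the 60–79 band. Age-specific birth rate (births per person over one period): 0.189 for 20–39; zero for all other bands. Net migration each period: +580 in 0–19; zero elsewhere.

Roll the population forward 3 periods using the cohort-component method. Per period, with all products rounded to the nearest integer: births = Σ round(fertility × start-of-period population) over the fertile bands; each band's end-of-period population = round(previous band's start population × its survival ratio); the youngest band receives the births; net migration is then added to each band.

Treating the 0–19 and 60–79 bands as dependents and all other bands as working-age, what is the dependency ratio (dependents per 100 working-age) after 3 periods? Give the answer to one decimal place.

177.0

Let band 1 be 0–19 through band 4 = 60–79.
Period 1.
Births: 16200 * 0.189 = 3062
Band 2: 10200 * 0.953 = 9721
Band 3: 16200 * 0.945 = 15309
Band 4: 16700 * 0.941 = 15715
Net migration: Band 1 + 580 → 3642
Population now: 0–19=3642, 20–39=9721, 40–59=15309, 60–79=15715
Period 2.
Births: 9721 * 0.189 = 1837
Band 2: 3642 * 0.953 = 3471
Band 3: 9721 * 0.945 = 9186
Band 4: 15309 * 0.941 = 14406
Net migration: Band 1 + 580 → 2417
Population now: 0–19=2417, 20–39=3471, 40–59=9186, 60–79=14406
Period 3.
Births: 3471 * 0.189 = 656
Band 2: 2417 * 0.953 = 2303
Band 3: 3471 * 0.945 = 3280
Band 4: 9186 * 0.941 = 8644
Net migration: Band 1 + 580 → 1236
Population now: 0–19=1236, 20–39=2303, 40–59=3280, 60–79=8644
Dependents (band 0–19 + band 60–79) = 1236 + 8644 = 9880; working-age = 5583; ratio = 9880/5583 × 100 = 177.0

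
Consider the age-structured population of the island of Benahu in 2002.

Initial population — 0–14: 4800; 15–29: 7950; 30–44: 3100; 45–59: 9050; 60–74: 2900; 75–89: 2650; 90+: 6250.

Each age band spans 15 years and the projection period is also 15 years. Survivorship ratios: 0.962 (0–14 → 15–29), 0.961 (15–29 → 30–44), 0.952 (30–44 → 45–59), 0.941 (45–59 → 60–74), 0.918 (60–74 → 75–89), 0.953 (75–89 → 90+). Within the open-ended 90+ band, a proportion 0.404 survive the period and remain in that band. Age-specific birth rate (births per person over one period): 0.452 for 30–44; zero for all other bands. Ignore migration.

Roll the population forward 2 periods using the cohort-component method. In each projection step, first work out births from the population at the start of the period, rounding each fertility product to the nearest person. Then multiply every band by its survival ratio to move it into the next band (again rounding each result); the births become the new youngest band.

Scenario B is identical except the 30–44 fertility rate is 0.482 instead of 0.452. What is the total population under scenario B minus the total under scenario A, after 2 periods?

318

Numbering the groups 1..7 from youngest to oldest:
[period 1]
Births: 3100 × 0.452 = 1401
Group 2: 4800 × 0.962 = 4618
Group 3: 7950 × 0.961 = 7640
Group 4: 3100 × 0.952 = 2951
Group 5: 9050 × 0.941 = 8516
Group 6: 2900 × 0.918 = 2662
Group 7: 2650 × 0.953 + 6250 × 0.404 = 2525 + 2525 = 5050
End of period: [1401, 4618, 7640, 2951, 8516, 2662, 5050]
[period 2]
Births: 7640 × 0.452 = 3453
Group 2: 1401 × 0.962 = 1348
Group 3: 4618 × 0.961 = 4438
Group 4: 7640 × 0.952 = 7273
Group 5: 2951 × 0.941 = 2777
Group 6: 8516 × 0.918 = 7818
Group 7: 2662 × 0.953 + 5050 × 0.404 = 2537 + 2040 = 4577
End of period: [3453, 1348, 4438, 7273, 2777, 7818, 4577]
Scenario A total after 2 periods: 31684
Scenario B projection —
[period 1]
Births: 3100 × 0.482 = 1494
Group 2: 4800 × 0.962 = 4618
Group 3: 7950 × 0.961 = 7640
Group 4: 3100 × 0.952 = 2951
Group 5: 9050 × 0.941 = 8516
Group 6: 2900 × 0.918 = 2662
Group 7: 2650 × 0.953 + 6250 × 0.404 = 2525 + 2525 = 5050
End of period: [1494, 4618, 7640, 2951, 8516, 2662, 5050]
[period 2]
Births: 7640 × 0.482 = 3682
Group 2: 1494 × 0.962 = 1437
Group 3: 4618 × 0.961 = 4438
Group 4: 7640 × 0.952 = 7273
Group 5: 2951 × 0.941 = 2777
Group 6: 8516 × 0.918 = 7818
Group 7: 2662 × 0.953 + 5050 × 0.404 = 2537 + 2040 = 4577
End of period: [3682, 1437, 4438, 7273, 2777, 7818, 4577]
Scenario B total after 2 periods: 32002
Difference B − A = 32002 − 31684 = 318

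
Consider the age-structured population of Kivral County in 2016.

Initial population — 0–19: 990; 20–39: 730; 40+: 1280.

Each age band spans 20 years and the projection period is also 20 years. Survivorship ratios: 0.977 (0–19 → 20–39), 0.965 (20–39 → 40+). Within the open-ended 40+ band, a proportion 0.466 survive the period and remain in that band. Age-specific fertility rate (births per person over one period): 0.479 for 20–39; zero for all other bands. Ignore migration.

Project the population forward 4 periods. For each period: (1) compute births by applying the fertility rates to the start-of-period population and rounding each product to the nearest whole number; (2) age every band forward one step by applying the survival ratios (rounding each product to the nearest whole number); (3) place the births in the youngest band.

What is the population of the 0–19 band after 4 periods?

217

[period 1]
Births: 730 × 0.479 = 350
20–39: 990 × 0.977 = 967
40+: 730 × 0.965 + 1280 × 0.466 = 704 + 596 = 1300
Population now: 0–19=350, 20–39=967, 40+=1300
[period 2]
Births: 967 × 0.479 = 463
20–39: 350 × 0.977 = 342
40+: 967 × 0.965 + 1300 × 0.466 = 933 + 606 = 1539
Population now: 0–19=463, 20–39=342, 40+=1539
[period 3]
Births: 342 × 0.479 = 164
20–39: 463 × 0.977 = 452
40+: 342 × 0.965 + 1539 × 0.466 = 330 + 717 = 1047
Population now: 0–19=164, 20–39=452, 40+=1047
[period 4]
Births: 452 × 0.479 = 217
20–39: 164 × 0.977 = 160
40+: 452 × 0.965 + 1047 × 0.466 = 436 + 488 = 924
Population now: 0–19=217, 20–39=160, 40+=924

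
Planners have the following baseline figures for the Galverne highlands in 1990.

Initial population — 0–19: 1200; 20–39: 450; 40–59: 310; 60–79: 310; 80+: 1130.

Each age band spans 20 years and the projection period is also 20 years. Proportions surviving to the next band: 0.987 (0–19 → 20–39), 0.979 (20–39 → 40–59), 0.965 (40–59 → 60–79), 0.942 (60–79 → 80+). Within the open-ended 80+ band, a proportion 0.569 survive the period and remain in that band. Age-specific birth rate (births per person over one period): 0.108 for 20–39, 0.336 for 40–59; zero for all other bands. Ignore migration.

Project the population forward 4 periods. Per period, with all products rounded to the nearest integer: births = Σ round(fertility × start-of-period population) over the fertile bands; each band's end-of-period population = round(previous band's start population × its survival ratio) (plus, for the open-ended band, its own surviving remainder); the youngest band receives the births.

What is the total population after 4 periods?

2433

After projecting period 1:
Births: 450 * 0.108 = 49 ; 310 * 0.336 = 104 → 153
20–39: 1200 * 0.987 = 1184
40–59: 450 * 0.979 = 441
60–79: 310 * 0.965 = 299
80+: 310 * 0.942 + 1130 * 0.569 = 292 + 643 = 935
End of period: [153, 1184, 441, 299, 935]
After projecting period 2:
Births: 1184 * 0.108 = 128 ; 441 * 0.336 = 148 → 276
20–39: 153 * 0.987 = 151
40–59: 1184 * 0.979 = 1159
60–79: 441 * 0.965 = 426
80+: 299 * 0.942 + 935 * 0.569 = 282 + 532 = 814
End of period: [276, 151, 1159, 426, 814]
After projecting period 3:
Births: 151 * 0.108 = 16 ; 1159 * 0.336 = 389 → 405
20–39: 276 * 0.987 = 272
40–59: 151 * 0.979 = 148
60–79: 1159 * 0.965 = 1118
80+: 426 * 0.942 + 814 * 0.569 = 401 + 463 = 864
End of period: [405, 272, 148, 1118, 864]
After projecting period 4:
Births: 272 * 0.108 = 29 ; 148 * 0.336 = 50 → 79
20–39: 405 * 0.987 = 400
40–59: 272 * 0.979 = 266
60–79: 148 * 0.965 = 143
80+: 1118 * 0.942 + 864 * 0.569 = 1053 + 492 = 1545
End of period: [79, 400, 266, 143, 1545]
Total after period 4: 79 + 400 + 266 + 143 + 1545 = 2433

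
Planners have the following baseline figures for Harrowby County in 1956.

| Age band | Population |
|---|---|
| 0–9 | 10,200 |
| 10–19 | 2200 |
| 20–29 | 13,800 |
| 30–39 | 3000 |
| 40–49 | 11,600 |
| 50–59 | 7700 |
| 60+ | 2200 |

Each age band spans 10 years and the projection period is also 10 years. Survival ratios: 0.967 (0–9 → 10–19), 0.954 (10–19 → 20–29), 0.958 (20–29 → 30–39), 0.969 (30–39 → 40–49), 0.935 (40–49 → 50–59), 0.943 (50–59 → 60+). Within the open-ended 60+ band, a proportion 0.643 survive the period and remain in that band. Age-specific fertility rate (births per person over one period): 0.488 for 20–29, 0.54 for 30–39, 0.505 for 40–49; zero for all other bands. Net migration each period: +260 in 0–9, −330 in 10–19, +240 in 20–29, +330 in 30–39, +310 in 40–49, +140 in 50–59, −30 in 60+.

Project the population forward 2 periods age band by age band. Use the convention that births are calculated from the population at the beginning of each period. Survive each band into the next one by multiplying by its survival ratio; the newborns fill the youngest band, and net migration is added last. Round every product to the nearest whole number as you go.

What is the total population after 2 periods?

Call the groups 1 to 7, youngest first.
Period 1:
Births: 13800 * 0.488 = 6734, 3000 * 0.54 = 1620, 11600 * 0.505 = 5858 → 14212
Group 2: 10200 * 0.967 = 9863
Group 3: 2200 * 0.954 = 2099
Group 4: 13800 * 0.958 = 13220
Group 5: 3000 * 0.969 = 2907
Group 6: 11600 * 0.935 = 10846
Group 7: 7700 * 0.943 + 2200 * 0.643 = 7261 + 1415 = 8676
Net migration: Group 1 + 260 → 14472; Group 2 − 330 → 9533; Group 3 + 240 → 2339; Group 4 + 330 → 13550; Group 5 + 310 → 3217; Group 6 + 140 → 10986; Group 7 − 30 → 8646
Giving 14472 / 9533 / 2339 / 13550 / 3217 / 10986 / 8646.
Period 2:
Births: 2339 * 0.488 = 1141, 13550 * 0.54 = 7317, 3217 * 0.505 = 1625 → 10083
Group 2: 14472 * 0.967 = 13994
Group 3: 9533 * 0.954 = 9094
Group 4: 2339 * 0.958 = 2241
Group 5: 13550 * 0.969 = 13130
Group 6: 3217 * 0.935 = 3008
Group 7: 10986 * 0.943 + 8646 * 0.643 = 10360 + 5559 = 15919
Net migration: Group 1 + 260 → 10343; Group 2 − 330 → 13664; Group 3 + 240 → 9334; Group 4 + 330 → 2571; Group 5 + 310 → 13440; Group 6 + 140 → 3148; Group 7 − 30 → 15889
Giving 10343 / 13664 / 9334 / 2571 / 13440 / 3148 / 15889.
Total after period 2: 10343 + 13664 + 9334 + 2571 + 13440 + 3148 + 15889 = 68389

68389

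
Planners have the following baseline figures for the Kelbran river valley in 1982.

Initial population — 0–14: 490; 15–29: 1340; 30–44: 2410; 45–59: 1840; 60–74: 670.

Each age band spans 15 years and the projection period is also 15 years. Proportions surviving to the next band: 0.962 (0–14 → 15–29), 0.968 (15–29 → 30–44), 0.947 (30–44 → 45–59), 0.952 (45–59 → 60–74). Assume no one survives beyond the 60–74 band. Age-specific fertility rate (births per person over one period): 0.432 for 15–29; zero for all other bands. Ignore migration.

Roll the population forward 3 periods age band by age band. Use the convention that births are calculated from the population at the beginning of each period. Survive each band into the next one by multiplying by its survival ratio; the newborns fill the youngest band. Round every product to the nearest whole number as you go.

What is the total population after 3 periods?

Period 1:
Births: 1340 × 0.432 = 579
15–29: 490 × 0.962 = 471
30–44: 1340 × 0.968 = 1297
45–59: 2410 × 0.947 = 2282
60–74: 1840 × 0.952 = 1752
→ [579, 471, 1297, 2282, 1752]
Period 2:
Births: 471 × 0.432 = 203
15–29: 579 × 0.962 = 557
30–44: 471 × 0.968 = 456
45–59: 1297 × 0.947 = 1228
60–74: 2282 × 0.952 = 2172
→ [203, 557, 456, 1228, 2172]
Period 3:
Births: 557 × 0.432 = 241
15–29: 203 × 0.962 = 195
30–44: 557 × 0.968 = 539
45–59: 456 × 0.947 = 432
60–74: 1228 × 0.952 = 1169
→ [241, 195, 539, 432, 1169]
Total after period 3: 241 + 195 + 539 + 432 + 1169 = 2576

2576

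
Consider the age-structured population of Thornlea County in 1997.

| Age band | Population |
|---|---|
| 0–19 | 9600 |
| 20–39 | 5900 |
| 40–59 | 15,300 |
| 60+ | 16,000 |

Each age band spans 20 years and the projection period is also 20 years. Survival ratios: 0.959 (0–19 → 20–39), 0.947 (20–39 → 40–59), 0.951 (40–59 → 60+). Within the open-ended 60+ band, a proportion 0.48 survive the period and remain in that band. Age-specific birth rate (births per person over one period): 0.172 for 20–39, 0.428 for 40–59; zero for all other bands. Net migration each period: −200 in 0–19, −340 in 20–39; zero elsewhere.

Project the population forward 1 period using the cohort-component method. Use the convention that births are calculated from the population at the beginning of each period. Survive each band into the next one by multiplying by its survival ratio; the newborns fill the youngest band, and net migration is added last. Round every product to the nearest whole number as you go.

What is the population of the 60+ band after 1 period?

Numbering the bands 1..4 from youngest to oldest:
Period 1.
Births: 5900 * 0.172 = 1015  |  15300 * 0.428 = 6548 → 7563
Band 2: 9600 * 0.959 = 9206
Band 3: 5900 * 0.947 = 5587
Band 4: 15300 * 0.951 + 16000 * 0.48 = 14550 + 7680 = 22230
Net migration: Band 1 − 200 → 7363; Band 2 − 340 → 8866
Giving 7363 / 8866 / 5587 / 22230.

22230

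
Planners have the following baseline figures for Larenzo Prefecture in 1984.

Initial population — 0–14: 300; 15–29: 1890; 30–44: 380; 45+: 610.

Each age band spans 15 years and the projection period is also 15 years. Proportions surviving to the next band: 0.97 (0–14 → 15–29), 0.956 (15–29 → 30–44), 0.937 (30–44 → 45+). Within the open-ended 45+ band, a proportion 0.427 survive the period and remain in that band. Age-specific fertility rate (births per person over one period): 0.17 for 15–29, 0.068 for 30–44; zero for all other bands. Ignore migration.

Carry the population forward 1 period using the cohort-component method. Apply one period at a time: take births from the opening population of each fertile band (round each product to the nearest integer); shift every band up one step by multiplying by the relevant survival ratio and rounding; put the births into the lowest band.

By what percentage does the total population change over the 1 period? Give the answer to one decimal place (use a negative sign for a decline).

-3.7

Numbering the bands 1..4 from youngest to oldest:
[period 1]
Births: 1890 × 0.17 = 321 ; 380 × 0.068 = 26 — total 347
Band 2: 300 × 0.97 = 291
Band 3: 1890 × 0.956 = 1807
Band 4: 380 × 0.937 + 610 × 0.427 = 356 + 260 = 616
Giving 347 / 291 / 1807 / 616.
Total: 3180 → 3061; change = -119; percentage change = -3.7%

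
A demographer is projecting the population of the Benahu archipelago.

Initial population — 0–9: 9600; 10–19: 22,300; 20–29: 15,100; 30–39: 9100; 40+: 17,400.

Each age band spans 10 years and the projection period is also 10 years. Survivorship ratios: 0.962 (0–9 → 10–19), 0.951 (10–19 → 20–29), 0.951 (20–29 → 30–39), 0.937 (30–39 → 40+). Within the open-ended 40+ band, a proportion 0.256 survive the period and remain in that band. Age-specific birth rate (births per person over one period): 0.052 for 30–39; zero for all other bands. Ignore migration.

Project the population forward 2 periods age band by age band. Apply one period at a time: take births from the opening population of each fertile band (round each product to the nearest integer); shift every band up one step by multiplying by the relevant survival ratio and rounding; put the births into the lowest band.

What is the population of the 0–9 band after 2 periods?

747

Numbering the groups 1..5 from youngest to oldest:
After projecting period 1:
Births: 9100 × 0.052 = 473
Group 2: 9600 × 0.962 = 9235
Group 3: 22300 × 0.951 = 21207
Group 4: 15100 × 0.951 = 14360
Group 5: 9100 × 0.937 + 17400 × 0.256 = 8527 + 4454 = 12981
→ [473, 9235, 21207, 14360, 12981]
After projecting period 2:
Births: 14360 × 0.052 = 747
Group 2: 473 × 0.962 = 455
Group 3: 9235 × 0.951 = 8782
Group 4: 21207 × 0.951 = 20168
Group 5: 14360 × 0.937 + 12981 × 0.256 = 13455 + 3323 = 16778
→ [747, 455, 8782, 20168, 16778]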